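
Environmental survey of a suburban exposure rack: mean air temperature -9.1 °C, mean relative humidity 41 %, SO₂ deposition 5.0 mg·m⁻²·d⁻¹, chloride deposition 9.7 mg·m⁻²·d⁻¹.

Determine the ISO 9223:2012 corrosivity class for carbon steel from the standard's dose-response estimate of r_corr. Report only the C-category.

carbon steel: T≤10 °C ⇒ hinge +0.150·(-9.1−10) = -2.8650
  Pd branch = 1.77·Pd^0.52·e^(0.02·RH+f) = 0.5288 μm/a
  Sd branch = 0.102·Sd^0.62·e^(0.033·RH+0.04·T) = 1.122 μm/a
  sum: 0.5288 + 1.122 → r_corr = 1.651 μm/a
ISO 9223 Table 2 (carbon steel): 1.3 < 1.65 ≤ 25 μm/a ⇒ C2

C2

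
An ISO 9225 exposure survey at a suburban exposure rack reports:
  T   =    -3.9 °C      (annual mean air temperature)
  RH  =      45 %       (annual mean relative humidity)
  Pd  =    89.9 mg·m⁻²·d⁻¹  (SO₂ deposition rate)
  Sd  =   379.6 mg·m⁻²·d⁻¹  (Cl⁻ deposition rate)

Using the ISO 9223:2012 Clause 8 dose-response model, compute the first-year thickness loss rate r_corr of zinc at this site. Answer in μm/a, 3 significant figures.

zinc: temperature factor f = +0.038·(-13.9) = -0.5282
  sulphur-dioxide contribution → 0.4364 μm/a
  chloride contribution → 0.5317 μm/a
  ⇒ r_corr(zinc) = 0.968 μm/a

r_corr = 0.968 μm/a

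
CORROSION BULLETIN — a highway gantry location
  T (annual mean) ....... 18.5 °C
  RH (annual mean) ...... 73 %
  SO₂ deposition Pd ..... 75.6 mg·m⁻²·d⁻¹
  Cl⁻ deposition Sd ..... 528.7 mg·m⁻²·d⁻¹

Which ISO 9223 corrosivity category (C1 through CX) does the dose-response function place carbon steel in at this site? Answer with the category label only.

C5

carbon steel: f(T) = -0.054·(T−10) [T>10 °C] = -0.4590
  SO₂ term: 1.77·75.6^0.52·exp(0.02·73-0.4590) = 45.66
  Cl⁻ term: 0.102·528.7^0.62·exp(0.033·73+0.04·18.5) = 116
  sum: 45.66 + 116 → r_corr = 161.7 μm/a
162 μm/a falls in (80, 200] for carbon steel → category C5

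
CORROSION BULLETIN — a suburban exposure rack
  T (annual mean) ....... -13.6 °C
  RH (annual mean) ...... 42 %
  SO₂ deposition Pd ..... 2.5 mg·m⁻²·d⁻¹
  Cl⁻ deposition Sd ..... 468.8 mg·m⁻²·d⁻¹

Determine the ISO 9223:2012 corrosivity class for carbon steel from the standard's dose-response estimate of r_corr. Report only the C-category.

C2

carbon steel: f(T) = +0.150·(T−10) [T≤10 °C] = -3.5400
  sulphur-dioxide contribution → 0.1916 μm/a
  chloride contribution → 10.72 μm/a
  total first-year rate 10.91 μm/a
10.9 μm/a falls in (1.3, 25] for carbon steel → category C2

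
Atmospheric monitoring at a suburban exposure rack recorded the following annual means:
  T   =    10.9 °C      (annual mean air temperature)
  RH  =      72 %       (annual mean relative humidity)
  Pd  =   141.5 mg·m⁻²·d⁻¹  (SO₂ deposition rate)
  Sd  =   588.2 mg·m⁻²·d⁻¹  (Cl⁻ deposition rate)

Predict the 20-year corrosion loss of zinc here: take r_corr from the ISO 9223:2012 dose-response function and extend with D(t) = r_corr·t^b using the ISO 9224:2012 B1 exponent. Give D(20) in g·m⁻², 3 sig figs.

zinc: temperature factor f = -0.071·(0.9) = -0.0639
  sulphur-dioxide contribution → 2.935 μm/a
  chloride contribution → 2.98 μm/a
  ⇒ r_corr(zinc) = 5.914 μm/a
Power-law: D(20) = r_corr · 20^0.813
  D(20) = 5.914 × 20^0.813 = 5.914 × 11.42 = 67.55 μm
  Mass loss = 67.55 μm × 7.14 g/cm³ = 482.3 g·m⁻²

D(20) = 482 g·m⁻²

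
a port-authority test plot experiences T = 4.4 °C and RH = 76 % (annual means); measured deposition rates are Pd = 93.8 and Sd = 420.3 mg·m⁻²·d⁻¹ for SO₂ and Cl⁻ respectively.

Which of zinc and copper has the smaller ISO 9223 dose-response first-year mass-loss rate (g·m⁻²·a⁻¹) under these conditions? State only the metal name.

copper

zinc: temperature factor f = +0.038·(-5.6) = -0.2128
  Pd branch = 0.0129·Pd^0.44·e^(0.046·RH+f) = 2.536 μm/a
  Cl⁻ term: 0.0175·420.3^0.57·exp(0.008·76+0.085·4.4) = 1.462
  sum: 2.536 + 1.462 → r_corr = 3.998 μm/a
  mass loss = 3.998 μm/a × 7.14 g/cm³ = 28.55 g·m⁻²·a⁻¹
copper: T≤10 °C ⇒ hinge +0.126·(4.4−10) = -0.7056
  Pd branch = 0.0053·Pd^0.26·e^(0.059·RH+f) = 0.7551 μm/a
  Cl⁻ term: 0.01025·420.3^0.27·exp(0.036·76+0.049·4.4) = 1.002
  sum: 0.7551 + 1.002 → r_corr = 1.757 μm/a
  mass loss = 1.757 μm/a × 8.96 g/cm³ = 15.75 g·m⁻²·a⁻¹
Ordering by g·m⁻²·a⁻¹: zinc (28.5) > copper (15.7)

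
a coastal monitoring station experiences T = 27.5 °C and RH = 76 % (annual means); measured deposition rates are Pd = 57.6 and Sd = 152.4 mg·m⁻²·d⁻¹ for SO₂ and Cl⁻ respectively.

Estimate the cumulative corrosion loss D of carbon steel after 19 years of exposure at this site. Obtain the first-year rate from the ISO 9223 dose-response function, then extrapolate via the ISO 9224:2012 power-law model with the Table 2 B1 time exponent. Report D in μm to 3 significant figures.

carbon steel: temperature factor f = -0.054·(17.5) = -0.9450
  sulphur-dioxide contribution → 25.89 μm/a
  chloride contribution → 84.92 μm/a
  total first-year rate 110.8 μm/a
Power-law: D(19) = r_corr · 19^0.523
  D(19) = 110.8 × 19^0.523 = 110.8 × 4.664 = 516.8 μm

D(19) = 517 μm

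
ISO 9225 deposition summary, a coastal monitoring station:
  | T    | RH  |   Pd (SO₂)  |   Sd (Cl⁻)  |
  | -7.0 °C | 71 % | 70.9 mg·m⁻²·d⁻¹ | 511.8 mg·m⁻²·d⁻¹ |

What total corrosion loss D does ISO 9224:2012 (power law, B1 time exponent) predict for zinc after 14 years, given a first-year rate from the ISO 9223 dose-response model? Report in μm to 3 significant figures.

zinc: T≤10 °C ⇒ hinge +0.038·(-7.0−10) = -0.6460
  SO₂ term: 0.0129·70.9^0.44·exp(0.046·71-0.6460) = 1.155
  Cl⁻ term: 0.0175·511.8^0.57·exp(0.008·71+0.085·-7.0) = 0.5963
  r_corr = 1.155 + 0.5963 = 1.752 μm/a
Long-term exponent b (ISO 9224 Table 2, B1) = 0.813
  D(14) = 1.752 × 14^0.813 = 1.752 × 8.547 = 14.97 μm

D(14) = 15.0 μm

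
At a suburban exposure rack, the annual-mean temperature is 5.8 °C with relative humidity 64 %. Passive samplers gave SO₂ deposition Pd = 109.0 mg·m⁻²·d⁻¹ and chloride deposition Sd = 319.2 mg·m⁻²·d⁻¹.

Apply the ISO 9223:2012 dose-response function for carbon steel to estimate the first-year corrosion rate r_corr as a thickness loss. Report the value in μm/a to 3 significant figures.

carbon steel: temperature factor f = +0.150·(-4.2) = -0.6300
  sulphur-dioxide contribution → 38.88 μm/a
  chloride contribution → 37.94 μm/a
  total first-year rate 76.82 μm/a

r_corr = 76.8 μm/a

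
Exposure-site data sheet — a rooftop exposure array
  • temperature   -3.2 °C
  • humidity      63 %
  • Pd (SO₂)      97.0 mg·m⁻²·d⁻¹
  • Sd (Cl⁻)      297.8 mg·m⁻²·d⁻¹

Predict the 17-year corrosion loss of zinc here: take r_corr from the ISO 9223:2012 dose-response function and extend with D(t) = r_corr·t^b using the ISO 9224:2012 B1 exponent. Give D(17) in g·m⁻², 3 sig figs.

D(17) = 116 g·m⁻²

zinc: f(T) = +0.038·(T−10) [T≤10 °C] = -0.5016
  SO₂ term: 0.0129·97.0^0.44·exp(0.046·63-0.5016) = 1.061
  Sd branch = 0.0175·Sd^0.57·e^(0.008·RH+0.085·T) = 0.5675 μm/a
  sum: 1.061 + 0.5675 → r_corr = 1.628 μm/a
ISO 9224: D(t) = r_corr · t^b with b = 0.813 (zinc, B1)
  D(17) = 1.628 × 17^0.813 = 1.628 × 10.01 = 16.29 μm
  Mass loss = 16.29 μm × 7.14 g/cm³ = 116.3 g·m⁻²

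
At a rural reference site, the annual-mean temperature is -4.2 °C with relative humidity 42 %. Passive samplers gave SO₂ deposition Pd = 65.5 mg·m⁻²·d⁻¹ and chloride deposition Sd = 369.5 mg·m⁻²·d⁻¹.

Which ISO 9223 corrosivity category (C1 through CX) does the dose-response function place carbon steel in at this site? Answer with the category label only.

C2

carbon steel: temperature factor f = +0.150·(-14.2) = -2.1300
  Pd branch = 1.77·Pd^0.52·e^(0.02·RH+f) = 4.287 μm/a
  Sd branch = 0.102·Sd^0.62·e^(0.033·RH+0.04·T) = 13.47 μm/a
  r_corr = 4.287 + 13.47 = 17.76 μm/a
ISO 9223 Table 2 (carbon steel): 1.3 < 17.8 ≤ 25 μm/a ⇒ C2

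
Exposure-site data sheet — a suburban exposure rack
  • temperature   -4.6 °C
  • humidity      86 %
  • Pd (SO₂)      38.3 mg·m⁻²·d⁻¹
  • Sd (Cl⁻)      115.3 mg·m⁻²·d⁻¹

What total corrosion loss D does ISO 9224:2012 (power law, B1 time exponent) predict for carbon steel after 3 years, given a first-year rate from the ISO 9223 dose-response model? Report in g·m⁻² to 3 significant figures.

D(3) = 486 g·m⁻²

carbon steel: f(T) = +0.150·(T−10) [T≤10 °C] = -2.1900
  SO₂ term: 1.77·38.3^0.52·exp(0.02·86-2.1900) = 7.364
  Sd branch = 0.102·Sd^0.62·e^(0.033·RH+0.04·T) = 27.51 μm/a
  sum: 7.364 + 27.51 → r_corr = 34.88 μm/a
ISO 9224: D(t) = r_corr · t^b with b = 0.523 (carbon steel, B1)
  D(3) = 34.88 × 3^0.523 = 34.88 × 1.776 = 61.96 μm
  Mass loss = 61.96 μm × 7.85 g/cm³ = 486.4 g·m⁻²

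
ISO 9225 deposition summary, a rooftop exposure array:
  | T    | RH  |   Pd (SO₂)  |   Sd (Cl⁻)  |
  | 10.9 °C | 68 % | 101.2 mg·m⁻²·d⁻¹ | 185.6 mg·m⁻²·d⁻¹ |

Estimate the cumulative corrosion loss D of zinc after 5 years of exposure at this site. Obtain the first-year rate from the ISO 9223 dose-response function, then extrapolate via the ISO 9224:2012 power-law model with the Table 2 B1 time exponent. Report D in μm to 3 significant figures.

zinc: f(T) = -0.071·(T−10) [T>10 °C] = -0.0639
  Pd branch = 0.0129·Pd^0.44·e^(0.046·RH+f) = 2.107 μm/a
  Cl⁻ term: 0.0175·185.6^0.57·exp(0.008·68+0.085·10.9) = 1.495
  r_corr = 2.107 + 1.495 = 3.602 μm/a
Power-law: D(5) = r_corr · 5^0.813
  D(5) = 3.602 × 5^0.813 = 3.602 × 3.701 = 13.33 μm

D(5) = 13.3 μm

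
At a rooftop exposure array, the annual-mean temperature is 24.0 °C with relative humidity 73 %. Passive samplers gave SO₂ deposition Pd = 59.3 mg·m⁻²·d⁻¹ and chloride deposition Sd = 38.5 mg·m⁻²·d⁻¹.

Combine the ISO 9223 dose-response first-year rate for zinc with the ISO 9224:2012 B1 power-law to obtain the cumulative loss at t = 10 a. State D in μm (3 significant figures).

zinc: T>10 °C ⇒ hinge -0.071·(24.0−10) = -0.9940
  Pd branch = 0.0129·Pd^0.44·e^(0.046·RH+f) = 0.8268 μm/a
  Cl⁻ term: 0.0175·38.5^0.57·exp(0.008·73+0.085·24.0) = 1.933
  sum: 0.8268 + 1.933 → r_corr = 2.76 μm/a
ISO 9224: D(t) = r_corr · t^b with b = 0.813 (zinc, B1)
  D(10) = 2.76 × 10^0.813 = 2.76 × 6.501 = 17.95 μm

D(10) = 17.9 μm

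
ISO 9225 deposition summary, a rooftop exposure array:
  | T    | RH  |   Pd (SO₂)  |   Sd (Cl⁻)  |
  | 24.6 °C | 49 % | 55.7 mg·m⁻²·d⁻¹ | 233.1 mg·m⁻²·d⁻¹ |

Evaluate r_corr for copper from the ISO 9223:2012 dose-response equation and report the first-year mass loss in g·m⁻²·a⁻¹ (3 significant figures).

r_corr = 8.55 g·m⁻²·a⁻¹

copper: f(T) = -0.080·(T−10) [T>10 °C] = -1.1680
  SO₂ term: 0.0053·55.7^0.26·exp(0.059·49-1.1680) = 0.08443
  Sd branch = 0.01025·Sd^0.27·e^(0.036·RH+0.049·T) = 0.8701 μm/a
  r_corr = 0.08443 + 0.8701 = 0.9545 μm/a
Convert to mass loss: 0.9545 μm/a × 8.96 g/cm³ = 8.552 g·m⁻²·a⁻¹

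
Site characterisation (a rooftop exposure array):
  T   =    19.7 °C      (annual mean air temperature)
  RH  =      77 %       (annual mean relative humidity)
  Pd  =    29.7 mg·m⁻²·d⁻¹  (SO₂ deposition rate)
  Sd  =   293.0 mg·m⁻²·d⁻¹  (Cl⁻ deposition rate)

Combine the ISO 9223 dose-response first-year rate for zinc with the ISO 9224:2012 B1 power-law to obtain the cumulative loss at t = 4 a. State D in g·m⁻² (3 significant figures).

D(4) = 119 g·m⁻²

zinc: T>10 °C ⇒ hinge -0.071·(19.7−10) = -0.6887
  Pd branch = 0.0129·Pd^0.44·e^(0.046·RH+f) = 0.9949 μm/a
  Sd branch = 0.0175·Sd^0.57·e^(0.008·RH+0.085·T) = 4.405 μm/a
  sum: 0.9949 + 4.405 → r_corr = 5.399 μm/a
Power-law: D(4) = r_corr · 4^0.813
  D(4) = 5.399 × 4^0.813 = 5.399 × 3.087 = 16.67 μm
  Mass loss = 16.67 μm × 7.14 g/cm³ = 119 g·m⁻²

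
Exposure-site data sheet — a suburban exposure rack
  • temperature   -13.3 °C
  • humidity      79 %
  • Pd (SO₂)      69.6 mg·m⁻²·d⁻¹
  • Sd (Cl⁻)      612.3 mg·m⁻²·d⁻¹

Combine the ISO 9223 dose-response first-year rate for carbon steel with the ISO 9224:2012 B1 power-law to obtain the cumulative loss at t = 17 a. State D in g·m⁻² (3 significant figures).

carbon steel: T≤10 °C ⇒ hinge +0.150·(-13.3−10) = -3.4950
  sulphur-dioxide contribution → 2.368 μm/a
  chloride contribution → 43.42 μm/a
  ⇒ r_corr(carbon steel) = 45.79 μm/a
ISO 9224: D(t) = r_corr · t^b with b = 0.523 (carbon steel, B1)
  D(17) = 45.79 × 17^0.523 = 45.79 × 4.401 = 201.5 μm
  Mass loss = 201.5 μm × 7.85 g/cm³ = 1582 g·m⁻²

D(17) = 1.58e+03 g·m⁻²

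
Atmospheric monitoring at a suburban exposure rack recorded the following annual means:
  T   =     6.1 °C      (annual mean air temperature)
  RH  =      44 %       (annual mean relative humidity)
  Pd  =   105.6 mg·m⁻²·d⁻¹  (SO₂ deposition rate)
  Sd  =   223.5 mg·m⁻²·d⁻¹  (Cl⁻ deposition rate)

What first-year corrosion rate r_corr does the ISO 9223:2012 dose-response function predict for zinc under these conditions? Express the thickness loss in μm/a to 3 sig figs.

r_corr = 1.57 μm/a

zinc: T≤10 °C ⇒ hinge +0.038·(6.1−10) = -0.1482
  Pd branch = 0.0129·Pd^0.44·e^(0.046·RH+f) = 0.6541 μm/a
  Cl⁻ term: 0.0175·223.5^0.57·exp(0.008·44+0.085·6.1) = 0.9124
  r_corr = 0.6541 + 0.9124 = 1.566 μm/a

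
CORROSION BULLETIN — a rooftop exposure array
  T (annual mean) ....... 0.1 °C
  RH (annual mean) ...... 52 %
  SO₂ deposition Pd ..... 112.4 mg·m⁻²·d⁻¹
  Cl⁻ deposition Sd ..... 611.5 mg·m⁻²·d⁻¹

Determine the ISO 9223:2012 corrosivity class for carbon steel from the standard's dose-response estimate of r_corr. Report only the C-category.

carbon steel: f(T) = +0.150·(T−10) [T≤10 °C] = -1.4850
  Pd branch = 1.77·Pd^0.52·e^(0.02·RH+f) = 13.22 μm/a
  Cl⁻ term: 0.102·611.5^0.62·exp(0.033·52+0.04·0.1) = 30.42
  r_corr = 13.22 + 30.42 = 43.64 μm/a
43.6 μm/a falls in (25, 50] for carbon steel → category C3

C3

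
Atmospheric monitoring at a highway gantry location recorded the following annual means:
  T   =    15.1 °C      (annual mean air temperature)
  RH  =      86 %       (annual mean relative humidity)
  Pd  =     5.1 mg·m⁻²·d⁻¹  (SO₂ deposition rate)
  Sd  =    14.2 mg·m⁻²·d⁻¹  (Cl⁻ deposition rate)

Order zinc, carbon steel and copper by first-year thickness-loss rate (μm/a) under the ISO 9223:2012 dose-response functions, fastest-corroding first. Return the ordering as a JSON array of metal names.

["carbon steel", "copper", "zinc"]

zinc: f(T) = -0.071·(T−10) [T>10 °C] = -0.3621
  Pd branch = 0.0129·Pd^0.44·e^(0.046·RH+f) = 0.961 μm/a
  Sd branch = 0.0175·Sd^0.57·e^(0.008·RH+0.085·T) = 0.5702 μm/a
  r_corr = 0.961 + 0.5702 = 1.531 μm/a
carbon steel: T>10 °C ⇒ hinge -0.054·(15.1−10) = -0.2754
  Pd branch = 1.77·Pd^0.52·e^(0.02·RH+f) = 17.51 μm/a
  Sd branch = 0.102·Sd^0.62·e^(0.033·RH+0.04·T) = 16.51 μm/a
  sum: 17.51 + 16.51 → r_corr = 34.02 μm/a
copper: temperature factor f = -0.080·(5.1) = -0.4080
  Pd branch = 0.0053·Pd^0.26·e^(0.059·RH+f) = 0.8603 μm/a
  Sd branch = 0.01025·Sd^0.27·e^(0.036·RH+0.049·T) = 0.9722 μm/a
  r_corr = 0.8603 + 0.9722 = 1.833 μm/a
Ordering by μm/a: carbon steel (34) > copper (1.83) > zinc (1.53)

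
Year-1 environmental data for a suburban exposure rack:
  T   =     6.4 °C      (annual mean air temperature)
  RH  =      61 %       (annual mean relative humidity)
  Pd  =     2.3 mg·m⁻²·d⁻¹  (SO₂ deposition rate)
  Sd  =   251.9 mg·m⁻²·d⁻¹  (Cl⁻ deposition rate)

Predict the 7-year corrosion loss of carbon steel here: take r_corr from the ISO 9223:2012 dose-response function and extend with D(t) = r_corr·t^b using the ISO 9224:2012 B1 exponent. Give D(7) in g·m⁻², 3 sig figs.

carbon steel: temperature factor f = +0.150·(-3.6) = -0.5400
  Pd branch = 1.77·Pd^0.52·e^(0.02·RH+f) = 5.388 μm/a
  Cl⁻ term: 0.102·251.9^0.62·exp(0.033·61+0.04·6.4) = 30.39
  r_corr = 5.388 + 30.39 = 35.78 μm/a
Long-term exponent b (ISO 9224 Table 2, B1) = 0.523
  D(7) = 35.78 × 7^0.523 = 35.78 × 2.767 = 99 μm
  Mass loss = 99 μm × 7.85 g/cm³ = 777.2 g·m⁻²

D(7) = 777 g·m⁻²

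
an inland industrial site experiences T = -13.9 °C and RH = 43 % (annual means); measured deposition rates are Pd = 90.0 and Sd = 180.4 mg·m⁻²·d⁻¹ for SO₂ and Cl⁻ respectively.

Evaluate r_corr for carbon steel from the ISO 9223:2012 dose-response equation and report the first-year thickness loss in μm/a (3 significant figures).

carbon steel: T≤10 °C ⇒ hinge +0.150·(-13.9−10) = -3.5850
  SO₂ term: 1.77·90.0^0.52·exp(0.02·43-3.5850) = 1.204
  Cl⁻ term: 0.102·180.4^0.62·exp(0.033·43+0.04·-13.9) = 6.057
  sum: 1.204 + 6.057 → r_corr = 7.261 μm/a

r_corr = 7.26 μm/a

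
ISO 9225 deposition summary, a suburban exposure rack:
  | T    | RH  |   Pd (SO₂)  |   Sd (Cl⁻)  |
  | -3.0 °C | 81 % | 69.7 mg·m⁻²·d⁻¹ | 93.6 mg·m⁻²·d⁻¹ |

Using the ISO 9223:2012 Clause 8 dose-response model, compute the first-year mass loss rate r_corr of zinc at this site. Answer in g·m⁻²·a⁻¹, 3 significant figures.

r_corr = 17.6 g·m⁻²·a⁻¹

zinc: T≤10 °C ⇒ hinge +0.038·(-3.0−10) = -0.4940
  Pd branch = 0.0129·Pd^0.44·e^(0.046·RH+f) = 2.115 μm/a
  Cl⁻ term: 0.0175·93.6^0.57·exp(0.008·81+0.085·-3.0) = 0.3446
  sum: 2.115 + 0.3446 → r_corr = 2.459 μm/a
Convert to mass loss: 2.459 μm/a × 7.14 g/cm³ = 17.56 g·m⁻²·a⁻¹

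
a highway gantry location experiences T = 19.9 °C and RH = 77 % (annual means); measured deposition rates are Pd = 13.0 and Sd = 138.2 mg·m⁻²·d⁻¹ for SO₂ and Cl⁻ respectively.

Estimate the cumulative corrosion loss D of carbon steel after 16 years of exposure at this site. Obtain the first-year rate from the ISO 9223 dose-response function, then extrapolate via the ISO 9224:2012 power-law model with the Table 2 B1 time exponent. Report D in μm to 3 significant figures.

carbon steel: T>10 °C ⇒ hinge -0.054·(19.9−10) = -0.5346
  sulphur-dioxide contribution → 18.36 μm/a
  chloride contribution → 60.95 μm/a
  ⇒ r_corr(carbon steel) = 79.31 μm/a
Long-term exponent b (ISO 9224 Table 2, B1) = 0.523
  D(16) = 79.31 × 16^0.523 = 79.31 × 4.263 = 338.1 μm

D(16) = 338 μm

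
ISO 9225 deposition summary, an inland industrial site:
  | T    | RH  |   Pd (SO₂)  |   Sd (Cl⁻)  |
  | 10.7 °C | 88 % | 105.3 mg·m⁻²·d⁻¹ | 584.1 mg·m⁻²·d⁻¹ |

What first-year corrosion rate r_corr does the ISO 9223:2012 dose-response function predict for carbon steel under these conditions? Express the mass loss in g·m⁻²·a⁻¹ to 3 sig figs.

carbon steel: temperature factor f = -0.054·(0.7) = -0.0378
  sulphur-dioxide contribution → 111.6 μm/a
  chloride contribution → 148.2 μm/a
  ⇒ r_corr(carbon steel) = 259.8 μm/a
Convert to mass loss: 259.8 μm/a × 7.85 g/cm³ = 2039 g·m⁻²·a⁻¹

r_corr = 2.04e+03 g·m⁻²·a⁻¹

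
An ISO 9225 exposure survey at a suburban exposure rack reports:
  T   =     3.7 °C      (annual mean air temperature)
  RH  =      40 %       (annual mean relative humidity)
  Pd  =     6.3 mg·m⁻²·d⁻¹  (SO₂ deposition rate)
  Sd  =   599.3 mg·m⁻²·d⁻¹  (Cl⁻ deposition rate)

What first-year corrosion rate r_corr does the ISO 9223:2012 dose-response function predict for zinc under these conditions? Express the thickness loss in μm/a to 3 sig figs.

zinc: f(T) = +0.038·(T−10) [T≤10 °C] = -0.2394
  sulphur-dioxide contribution → 0.1437 μm/a
  chloride contribution → 1.264 μm/a
  ⇒ r_corr(zinc) = 1.408 μm/a

r_corr = 1.41 μm/a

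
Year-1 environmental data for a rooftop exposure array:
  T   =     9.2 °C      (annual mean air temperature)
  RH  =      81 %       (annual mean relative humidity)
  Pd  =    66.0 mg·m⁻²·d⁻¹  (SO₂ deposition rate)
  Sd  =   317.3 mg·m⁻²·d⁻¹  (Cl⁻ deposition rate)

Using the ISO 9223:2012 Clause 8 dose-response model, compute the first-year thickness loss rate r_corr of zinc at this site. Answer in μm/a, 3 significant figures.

r_corr = 5.23 μm/a

zinc: temperature factor f = +0.038·(-0.8) = -0.0304
  SO₂ term: 0.0129·66.0^0.44·exp(0.046·81-0.0304) = 3.282
  Cl⁻ term: 0.0175·317.3^0.57·exp(0.008·81+0.085·9.2) = 1.949
  r_corr = 3.282 + 1.949 = 5.232 μm/a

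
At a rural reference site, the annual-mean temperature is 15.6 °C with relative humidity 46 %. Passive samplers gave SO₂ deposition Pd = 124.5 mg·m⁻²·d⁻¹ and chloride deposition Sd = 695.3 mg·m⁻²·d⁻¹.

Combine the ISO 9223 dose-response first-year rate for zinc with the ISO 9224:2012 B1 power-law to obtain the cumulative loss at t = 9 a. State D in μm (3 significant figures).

D(9) = 27.3 μm

zinc: f(T) = -0.071·(T−10) [T>10 °C] = -0.3976
  Pd branch = 0.0129·Pd^0.44·e^(0.046·RH+f) = 0.6008 μm/a
  Cl⁻ term: 0.0175·695.3^0.57·exp(0.008·46+0.085·15.6) = 3.97
  sum: 0.6008 + 3.97 → r_corr = 4.571 μm/a
Power-law: D(9) = r_corr · 9^0.813
  D(9) = 4.571 × 9^0.813 = 4.571 × 5.968 = 27.28 μm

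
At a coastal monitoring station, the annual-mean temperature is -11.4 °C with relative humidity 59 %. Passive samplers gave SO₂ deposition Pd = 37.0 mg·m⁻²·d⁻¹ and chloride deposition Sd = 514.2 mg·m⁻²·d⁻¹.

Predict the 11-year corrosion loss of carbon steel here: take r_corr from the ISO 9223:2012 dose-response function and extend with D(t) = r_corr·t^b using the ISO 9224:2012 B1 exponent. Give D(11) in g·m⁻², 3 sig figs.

D(11) = 640 g·m⁻²

carbon steel: temperature factor f = +0.150·(-21.4) = -3.2100
  SO₂ term: 1.77·37.0^0.52·exp(0.02·59-3.2100) = 1.52
  Sd branch = 0.102·Sd^0.62·e^(0.033·RH+0.04·T) = 21.73 μm/a
  sum: 1.52 + 21.73 → r_corr = 23.25 μm/a
ISO 9224: D(t) = r_corr · t^b with b = 0.523 (carbon steel, B1)
  D(11) = 23.25 × 11^0.523 = 23.25 × 3.505 = 81.48 μm
  Mass loss = 81.48 μm × 7.85 g/cm³ = 639.6 g·m⁻²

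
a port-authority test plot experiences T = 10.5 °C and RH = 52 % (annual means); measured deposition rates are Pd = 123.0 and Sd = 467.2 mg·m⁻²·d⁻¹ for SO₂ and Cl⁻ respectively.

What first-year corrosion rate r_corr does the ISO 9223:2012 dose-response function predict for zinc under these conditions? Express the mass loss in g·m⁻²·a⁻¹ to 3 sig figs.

zinc: T>10 °C ⇒ hinge -0.071·(10.5−10) = -0.0355
  SO₂ term: 0.0129·123.0^0.44·exp(0.046·52-0.0355) = 1.131
  Cl⁻ term: 0.0175·467.2^0.57·exp(0.008·52+0.085·10.5) = 2.152
  sum: 1.131 + 2.152 → r_corr = 3.284 μm/a
Convert to mass loss: 3.284 μm/a × 7.14 g/cm³ = 23.45 g·m⁻²·a⁻¹

r_corr = 23.4 g·m⁻²·a⁻¹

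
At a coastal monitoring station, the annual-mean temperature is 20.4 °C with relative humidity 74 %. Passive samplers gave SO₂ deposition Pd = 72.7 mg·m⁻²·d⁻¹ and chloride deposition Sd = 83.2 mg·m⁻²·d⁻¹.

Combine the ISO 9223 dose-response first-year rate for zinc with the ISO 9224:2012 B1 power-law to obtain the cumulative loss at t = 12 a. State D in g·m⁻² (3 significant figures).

zinc: T>10 °C ⇒ hinge -0.071·(20.4−10) = -0.7384
  sulphur-dioxide contribution → 1.223 μm/a
  chloride contribution → 2.227 μm/a
  ⇒ r_corr(zinc) = 3.449 μm/a
Power-law: D(12) = r_corr · 12^0.813
  D(12) = 3.449 × 12^0.813 = 3.449 × 7.54 = 26.01 μm
  Mass loss = 26.01 μm × 7.14 g/cm³ = 185.7 g·m⁻²

D(12) = 186 g·m⁻²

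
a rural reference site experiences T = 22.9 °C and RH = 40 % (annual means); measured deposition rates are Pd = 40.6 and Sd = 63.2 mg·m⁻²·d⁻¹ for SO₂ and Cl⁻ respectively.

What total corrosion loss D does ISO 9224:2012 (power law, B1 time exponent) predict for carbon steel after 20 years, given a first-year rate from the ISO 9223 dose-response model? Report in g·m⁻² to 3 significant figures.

D(20) = 976 g·m⁻²

carbon steel: T>10 °C ⇒ hinge -0.054·(22.9−10) = -0.6966
  Pd branch = 1.77·Pd^0.52·e^(0.02·RH+f) = 13.47 μm/a
  Sd branch = 0.102·Sd^0.62·e^(0.033·RH+0.04·T) = 12.48 μm/a
  sum: 13.47 + 12.48 → r_corr = 25.95 μm/a
ISO 9224: D(t) = r_corr · t^b with b = 0.523 (carbon steel, B1)
  D(20) = 25.95 × 20^0.523 = 25.95 × 4.791 = 124.3 μm
  Mass loss = 124.3 μm × 7.85 g/cm³ = 975.8 g·m⁻²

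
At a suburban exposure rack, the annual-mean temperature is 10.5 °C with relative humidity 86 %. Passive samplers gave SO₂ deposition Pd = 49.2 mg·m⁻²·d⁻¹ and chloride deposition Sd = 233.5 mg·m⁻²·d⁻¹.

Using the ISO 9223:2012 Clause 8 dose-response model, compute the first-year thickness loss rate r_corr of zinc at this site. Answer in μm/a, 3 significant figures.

r_corr = 5.51 μm/a

zinc: f(T) = -0.071·(T−10) [T>10 °C] = -0.0355
  sulphur-dioxide contribution → 3.612 μm/a
  chloride contribution → 1.903 μm/a
  total first-year rate 5.514 μm/a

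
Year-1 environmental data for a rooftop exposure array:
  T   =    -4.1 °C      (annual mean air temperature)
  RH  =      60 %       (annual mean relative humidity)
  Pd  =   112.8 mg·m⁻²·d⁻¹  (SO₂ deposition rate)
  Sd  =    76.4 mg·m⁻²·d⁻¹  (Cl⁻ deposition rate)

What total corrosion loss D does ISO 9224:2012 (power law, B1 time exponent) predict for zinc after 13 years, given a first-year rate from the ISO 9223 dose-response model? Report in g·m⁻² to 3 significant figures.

zinc: f(T) = +0.038·(T−10) [T≤10 °C] = -0.5358
  Pd branch = 0.0129·Pd^0.44·e^(0.046·RH+f) = 0.954 μm/a
  Cl⁻ term: 0.0175·76.4^0.57·exp(0.008·60+0.085·-4.1) = 0.2363
  sum: 0.954 + 0.2363 → r_corr = 1.19 μm/a
ISO 9224: D(t) = r_corr · t^b with b = 0.813 (zinc, B1)
  D(13) = 1.19 × 13^0.813 = 1.19 × 8.047 = 9.579 μm
  Mass loss = 9.579 μm × 7.14 g/cm³ = 68.39 g·m⁻²

D(13) = 68.4 g·m⁻²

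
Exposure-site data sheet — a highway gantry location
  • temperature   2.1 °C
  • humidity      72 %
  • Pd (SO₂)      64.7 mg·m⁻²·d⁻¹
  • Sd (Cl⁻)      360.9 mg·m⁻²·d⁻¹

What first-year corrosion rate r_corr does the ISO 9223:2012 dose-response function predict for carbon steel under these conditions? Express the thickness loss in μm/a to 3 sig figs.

carbon steel: f(T) = +0.150·(T−10) [T≤10 °C] = -1.1850
  SO₂ term: 1.77·64.7^0.52·exp(0.02·72-1.1850) = 19.97
  Cl⁻ term: 0.102·360.9^0.62·exp(0.033·72+0.04·2.1) = 45.98
  r_corr = 19.97 + 45.98 = 65.95 μm/a

r_corr = 65.9 μm/a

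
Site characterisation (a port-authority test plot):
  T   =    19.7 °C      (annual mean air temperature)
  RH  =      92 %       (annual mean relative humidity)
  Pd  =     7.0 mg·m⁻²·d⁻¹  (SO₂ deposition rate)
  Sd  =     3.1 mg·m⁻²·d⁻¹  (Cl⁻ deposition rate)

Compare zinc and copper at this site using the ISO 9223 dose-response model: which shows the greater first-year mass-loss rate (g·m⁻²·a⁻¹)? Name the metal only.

zinc: temperature factor f = -0.071·(9.7) = -0.6887
  sulphur-dioxide contribution → 1.05 μm/a
  chloride contribution → 0.3715 μm/a
  total first-year rate 1.422 μm/a
  mass loss = 1.422 μm/a × 7.14 g/cm³ = 10.15 g·m⁻²·a⁻¹
copper: T>10 °C ⇒ hinge -0.080·(19.7−10) = -0.7760
  sulphur-dioxide contribution → 0.9212 μm/a
  chloride contribution → 1.002 μm/a
  ⇒ r_corr(copper) = 1.923 μm/a
  mass loss = 1.923 μm/a × 8.96 g/cm³ = 17.23 g·m⁻²·a⁻¹
Ordering by g·m⁻²·a⁻¹: copper (17.2) > zinc (10.2)

copper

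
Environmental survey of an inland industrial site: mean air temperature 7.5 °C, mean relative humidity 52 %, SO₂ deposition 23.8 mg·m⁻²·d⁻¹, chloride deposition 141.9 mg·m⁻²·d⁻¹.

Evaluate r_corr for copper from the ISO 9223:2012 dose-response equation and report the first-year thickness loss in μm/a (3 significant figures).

r_corr = 0.556 μm/a

copper: f(T) = +0.126·(T−10) [T≤10 °C] = -0.3150
  sulphur-dioxide contribution → 0.1896 μm/a
  chloride contribution → 0.3667 μm/a
  ⇒ r_corr(copper) = 0.5563 μm/a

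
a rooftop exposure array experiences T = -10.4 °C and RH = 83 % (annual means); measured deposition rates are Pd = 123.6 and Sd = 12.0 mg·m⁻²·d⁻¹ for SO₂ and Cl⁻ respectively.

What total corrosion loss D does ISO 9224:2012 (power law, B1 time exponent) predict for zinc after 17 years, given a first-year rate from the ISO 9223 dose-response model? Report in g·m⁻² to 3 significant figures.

D(17) = 165 g·m⁻²

zinc: T≤10 °C ⇒ hinge +0.038·(-10.4−10) = -0.7752
  Pd branch = 0.0129·Pd^0.44·e^(0.046·RH+f) = 2.252 μm/a
  Sd branch = 0.0175·Sd^0.57·e^(0.008·RH+0.085·T) = 0.05789 μm/a
  r_corr = 2.252 + 0.05789 = 2.31 μm/a
ISO 9224: D(t) = r_corr · t^b with b = 0.813 (zinc, B1)
  D(17) = 2.31 × 17^0.813 = 2.31 × 10.01 = 23.12 μm
  Mass loss = 23.12 μm × 7.14 g/cm³ = 165.1 g·m⁻²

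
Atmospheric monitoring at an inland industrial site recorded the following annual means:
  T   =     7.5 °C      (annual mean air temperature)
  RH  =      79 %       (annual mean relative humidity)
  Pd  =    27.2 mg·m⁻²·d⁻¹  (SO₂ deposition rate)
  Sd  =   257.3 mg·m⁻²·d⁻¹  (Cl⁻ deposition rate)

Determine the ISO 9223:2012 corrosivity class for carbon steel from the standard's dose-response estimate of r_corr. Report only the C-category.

carbon steel: temperature factor f = +0.150·(-2.5) = -0.3750
  Pd branch = 1.77·Pd^0.52·e^(0.02·RH+f) = 32.91 μm/a
  Cl⁻ term: 0.102·257.3^0.62·exp(0.033·79+0.04·7.5) = 58.29
  sum: 32.91 + 58.29 → r_corr = 91.19 μm/a
Category bounds: 80…200 μm/a bracket r_corr ⇒ C5

C5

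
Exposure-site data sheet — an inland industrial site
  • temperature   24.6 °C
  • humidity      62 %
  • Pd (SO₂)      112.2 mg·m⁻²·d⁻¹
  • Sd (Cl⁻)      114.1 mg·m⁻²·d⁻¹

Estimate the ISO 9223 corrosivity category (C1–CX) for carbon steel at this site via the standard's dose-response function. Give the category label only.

C4

carbon steel: T>10 °C ⇒ hinge -0.054·(24.6−10) = -0.7884
  Pd branch = 1.77·Pd^0.52·e^(0.02·RH+f) = 32.37 μm/a
  Sd branch = 0.102·Sd^0.62·e^(0.033·RH+0.04·T) = 39.81 μm/a
  r_corr = 32.37 + 39.81 = 72.18 μm/a
Category bounds: 50…80 μm/a bracket r_corr ⇒ C4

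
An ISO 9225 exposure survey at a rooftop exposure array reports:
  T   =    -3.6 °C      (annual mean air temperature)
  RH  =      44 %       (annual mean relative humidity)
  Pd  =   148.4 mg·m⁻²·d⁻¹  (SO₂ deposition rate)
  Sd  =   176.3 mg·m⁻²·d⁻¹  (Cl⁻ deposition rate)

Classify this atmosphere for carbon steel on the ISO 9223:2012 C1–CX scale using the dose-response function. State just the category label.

carbon steel: f(T) = +0.150·(T−10) [T≤10 °C] = -2.0400
  Pd branch = 1.77·Pd^0.52·e^(0.02·RH+f) = 7.47 μm/a
  Cl⁻ term: 0.102·176.3^0.62·exp(0.033·44+0.04·-3.6) = 9.318
  sum: 7.47 + 9.318 → r_corr = 16.79 μm/a
ISO 9223 Table 2 (carbon steel): 1.3 < 16.8 ≤ 25 μm/a ⇒ C2

C2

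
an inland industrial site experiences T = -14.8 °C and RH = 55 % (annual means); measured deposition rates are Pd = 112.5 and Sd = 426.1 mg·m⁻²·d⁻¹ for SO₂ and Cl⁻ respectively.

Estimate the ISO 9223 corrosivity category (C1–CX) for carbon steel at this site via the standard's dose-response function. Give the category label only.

C2

carbon steel: temperature factor f = +0.150·(-24.8) = -3.7200
  SO₂ term: 1.77·112.5^0.52·exp(0.02·55-3.7200) = 1.502
  Cl⁻ term: 0.102·426.1^0.62·exp(0.033·55+0.04·-14.8) = 14.79
  sum: 1.502 + 14.79 → r_corr = 16.29 μm/a
Category bounds: 1.3…25 μm/a bracket r_corr ⇒ C2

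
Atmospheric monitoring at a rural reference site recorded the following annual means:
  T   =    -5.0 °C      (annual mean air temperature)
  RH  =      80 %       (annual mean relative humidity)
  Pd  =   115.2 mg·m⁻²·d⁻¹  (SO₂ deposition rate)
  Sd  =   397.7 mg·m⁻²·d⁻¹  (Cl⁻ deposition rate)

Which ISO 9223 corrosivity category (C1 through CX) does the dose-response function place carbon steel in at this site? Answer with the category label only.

C4

carbon steel: T≤10 °C ⇒ hinge +0.150·(-5.0−10) = -2.2500
  sulphur-dioxide contribution → 10.91 μm/a
  chloride contribution → 47.86 μm/a
  total first-year rate 58.77 μm/a
58.8 μm/a falls in (50, 80] for carbon steel → category C4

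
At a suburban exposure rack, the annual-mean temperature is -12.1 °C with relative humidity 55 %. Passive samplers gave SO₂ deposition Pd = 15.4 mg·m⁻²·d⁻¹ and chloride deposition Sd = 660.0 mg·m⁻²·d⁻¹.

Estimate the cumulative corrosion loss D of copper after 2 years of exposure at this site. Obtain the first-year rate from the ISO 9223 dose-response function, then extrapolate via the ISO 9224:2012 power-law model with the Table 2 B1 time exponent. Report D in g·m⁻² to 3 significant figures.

D(2) = 3.61 g·m⁻²

copper: f(T) = +0.126·(T−10) [T≤10 °C] = -2.7846
  SO₂ term: 0.0053·15.4^0.26·exp(0.059·55-2.7846) = 0.0171
  Cl⁻ term: 0.01025·660.0^0.27·exp(0.036·55+0.049·-12.1) = 0.2368
  r_corr = 0.0171 + 0.2368 = 0.2539 μm/a
Long-term exponent b (ISO 9224 Table 2, B1) = 0.667
  D(2) = 0.2539 × 2^0.667 = 0.2539 × 1.588 = 0.4032 μm
  Mass loss = 0.4032 μm × 8.96 g/cm³ = 3.612 g·m⁻²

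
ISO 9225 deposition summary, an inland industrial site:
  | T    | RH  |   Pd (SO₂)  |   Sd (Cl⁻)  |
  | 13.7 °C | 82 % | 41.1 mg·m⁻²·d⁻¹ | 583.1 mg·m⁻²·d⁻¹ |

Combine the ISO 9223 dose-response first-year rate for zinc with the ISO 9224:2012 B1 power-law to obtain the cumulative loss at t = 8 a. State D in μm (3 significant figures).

zinc: f(T) = -0.071·(T−10) [T>10 °C] = -0.2627
  SO₂ term: 0.0129·41.1^0.44·exp(0.046·82-0.2627) = 2.212
  Sd branch = 0.0175·Sd^0.57·e^(0.008·RH+0.085·T) = 4.075 μm/a
  r_corr = 2.212 + 4.075 = 6.287 μm/a
Long-term exponent b (ISO 9224 Table 2, B1) = 0.813
  D(8) = 6.287 × 8^0.813 = 6.287 × 5.423 = 34.09 μm

D(8) = 34.1 μm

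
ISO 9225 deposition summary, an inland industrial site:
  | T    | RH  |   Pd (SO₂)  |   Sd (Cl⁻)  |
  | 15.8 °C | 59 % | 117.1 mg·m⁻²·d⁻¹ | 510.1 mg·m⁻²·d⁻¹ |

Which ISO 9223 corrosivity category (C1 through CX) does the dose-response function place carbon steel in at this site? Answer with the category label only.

C5

carbon steel: f(T) = -0.054·(T−10) [T>10 °C] = -0.3132
  sulphur-dioxide contribution → 50.13 μm/a
  chloride contribution → 64.18 μm/a
  total first-year rate 114.3 μm/a
114 μm/a falls in (80, 200] for carbon steel → category C5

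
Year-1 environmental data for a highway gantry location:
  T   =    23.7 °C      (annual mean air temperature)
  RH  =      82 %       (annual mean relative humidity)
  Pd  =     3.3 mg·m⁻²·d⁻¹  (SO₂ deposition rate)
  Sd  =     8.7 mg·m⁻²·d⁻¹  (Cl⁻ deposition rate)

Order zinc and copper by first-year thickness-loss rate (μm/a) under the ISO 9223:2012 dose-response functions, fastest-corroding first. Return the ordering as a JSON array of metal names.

zinc: temperature factor f = -0.071·(13.7) = -0.9727
  sulphur-dioxide contribution → 0.3585 μm/a
  chloride contribution → 0.8677 μm/a
  total first-year rate 1.226 μm/a
copper: T>10 °C ⇒ hinge -0.080·(23.7−10) = -1.0960
  sulphur-dioxide contribution → 0.3049 μm/a
  chloride contribution → 1.124 μm/a
  ⇒ r_corr(copper) = 1.429 μm/a
Ordering by μm/a: copper (1.43) > zinc (1.23)

["copper", "zinc"]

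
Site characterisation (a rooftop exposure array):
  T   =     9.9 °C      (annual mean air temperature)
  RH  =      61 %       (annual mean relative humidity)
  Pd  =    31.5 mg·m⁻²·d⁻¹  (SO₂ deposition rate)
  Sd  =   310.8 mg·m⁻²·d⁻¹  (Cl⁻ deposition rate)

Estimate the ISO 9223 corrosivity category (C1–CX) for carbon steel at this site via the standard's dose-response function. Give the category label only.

carbon steel: f(T) = +0.150·(T−10) [T≤10 °C] = -0.0150
  Pd branch = 1.77·Pd^0.52·e^(0.02·RH+f) = 35.52 μm/a
  Cl⁻ term: 0.102·310.8^0.62·exp(0.033·61+0.04·9.9) = 39.82
  sum: 35.52 + 39.82 → r_corr = 75.34 μm/a
75.3 μm/a falls in (50, 80] for carbon steel → category C4

C4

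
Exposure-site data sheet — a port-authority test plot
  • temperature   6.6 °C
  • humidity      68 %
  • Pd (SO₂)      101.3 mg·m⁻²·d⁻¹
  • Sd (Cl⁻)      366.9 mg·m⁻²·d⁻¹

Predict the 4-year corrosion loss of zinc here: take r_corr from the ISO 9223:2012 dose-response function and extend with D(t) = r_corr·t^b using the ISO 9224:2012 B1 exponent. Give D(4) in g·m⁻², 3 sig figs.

D(4) = 77.2 g·m⁻²

zinc: temperature factor f = +0.038·(-3.4) = -0.1292
  Pd branch = 0.0129·Pd^0.44·e^(0.046·RH+f) = 1.974 μm/a
  Sd branch = 0.0175·Sd^0.57·e^(0.008·RH+0.085·T) = 1.53 μm/a
  r_corr = 1.974 + 1.53 = 3.504 μm/a
Power-law: D(4) = r_corr · 4^0.813
  D(4) = 3.504 × 4^0.813 = 3.504 × 3.087 = 10.82 μm
  Mass loss = 10.82 μm × 7.14 g/cm³ = 77.23 g·m⁻²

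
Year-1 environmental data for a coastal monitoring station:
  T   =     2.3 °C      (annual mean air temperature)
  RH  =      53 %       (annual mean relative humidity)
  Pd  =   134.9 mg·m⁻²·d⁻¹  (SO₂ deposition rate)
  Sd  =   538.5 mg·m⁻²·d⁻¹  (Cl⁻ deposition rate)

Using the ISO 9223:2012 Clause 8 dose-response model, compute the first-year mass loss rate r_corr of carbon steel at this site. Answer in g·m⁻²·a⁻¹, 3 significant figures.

carbon steel: temperature factor f = +0.150·(-7.7) = -1.1550
  sulphur-dioxide contribution → 20.62 μm/a
  chloride contribution → 31.73 μm/a
  total first-year rate 52.35 μm/a
Convert to mass loss: 52.35 μm/a × 7.85 g/cm³ = 411 g·m⁻²·a⁻¹

r_corr = 411 g·m⁻²·a⁻¹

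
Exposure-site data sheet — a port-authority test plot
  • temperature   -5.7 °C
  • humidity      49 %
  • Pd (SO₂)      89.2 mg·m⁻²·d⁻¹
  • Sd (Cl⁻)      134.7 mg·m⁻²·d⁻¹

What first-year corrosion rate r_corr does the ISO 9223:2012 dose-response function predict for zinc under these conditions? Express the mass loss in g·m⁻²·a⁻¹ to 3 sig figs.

zinc: temperature factor f = +0.038·(-15.7) = -0.5966
  Pd branch = 0.0129·Pd^0.44·e^(0.046·RH+f) = 0.4881 μm/a
  Sd branch = 0.0175·Sd^0.57·e^(0.008·RH+0.085·T) = 0.261 μm/a
  sum: 0.4881 + 0.261 → r_corr = 0.7491 μm/a
Convert to mass loss: 0.7491 μm/a × 7.14 g/cm³ = 5.349 g·m⁻²·a⁻¹

r_corr = 5.35 g·m⁻²·a⁻¹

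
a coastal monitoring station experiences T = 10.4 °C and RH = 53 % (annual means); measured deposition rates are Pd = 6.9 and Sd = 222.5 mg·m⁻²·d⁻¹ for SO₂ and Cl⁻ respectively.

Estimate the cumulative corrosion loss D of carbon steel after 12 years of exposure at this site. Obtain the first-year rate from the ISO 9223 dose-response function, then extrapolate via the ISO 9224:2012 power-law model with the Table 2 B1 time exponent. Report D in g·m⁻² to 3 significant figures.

carbon steel: T>10 °C ⇒ hinge -0.054·(10.4−10) = -0.0216
  sulphur-dioxide contribution → 13.65 μm/a
  chloride contribution → 25.36 μm/a
  total first-year rate 39.01 μm/a
Power-law: D(12) = r_corr · 12^0.523
  D(12) = 39.01 × 12^0.523 = 39.01 × 3.668 = 143.1 μm
  Mass loss = 143.1 μm × 7.85 g/cm³ = 1123 g·m⁻²

D(12) = 1.12e+03 g·m⁻²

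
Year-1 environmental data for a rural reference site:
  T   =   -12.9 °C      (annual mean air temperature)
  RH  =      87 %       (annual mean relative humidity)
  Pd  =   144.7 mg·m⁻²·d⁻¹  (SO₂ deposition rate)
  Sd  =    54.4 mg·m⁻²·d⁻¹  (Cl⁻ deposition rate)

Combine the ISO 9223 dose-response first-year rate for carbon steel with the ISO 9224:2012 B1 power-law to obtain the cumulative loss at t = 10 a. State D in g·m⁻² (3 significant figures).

D(10) = 448 g·m⁻²

carbon steel: T≤10 °C ⇒ hinge +0.150·(-12.9−10) = -3.4350
  sulphur-dioxide contribution → 4.318 μm/a
  chloride contribution → 12.81 μm/a
  ⇒ r_corr(carbon steel) = 17.12 μm/a
ISO 9224: D(t) = r_corr · t^b with b = 0.523 (carbon steel, B1)
  D(10) = 17.12 × 10^0.523 = 17.12 × 3.334 = 57.1 μm
  Mass loss = 57.1 μm × 7.85 g/cm³ = 448.2 g·m⁻²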